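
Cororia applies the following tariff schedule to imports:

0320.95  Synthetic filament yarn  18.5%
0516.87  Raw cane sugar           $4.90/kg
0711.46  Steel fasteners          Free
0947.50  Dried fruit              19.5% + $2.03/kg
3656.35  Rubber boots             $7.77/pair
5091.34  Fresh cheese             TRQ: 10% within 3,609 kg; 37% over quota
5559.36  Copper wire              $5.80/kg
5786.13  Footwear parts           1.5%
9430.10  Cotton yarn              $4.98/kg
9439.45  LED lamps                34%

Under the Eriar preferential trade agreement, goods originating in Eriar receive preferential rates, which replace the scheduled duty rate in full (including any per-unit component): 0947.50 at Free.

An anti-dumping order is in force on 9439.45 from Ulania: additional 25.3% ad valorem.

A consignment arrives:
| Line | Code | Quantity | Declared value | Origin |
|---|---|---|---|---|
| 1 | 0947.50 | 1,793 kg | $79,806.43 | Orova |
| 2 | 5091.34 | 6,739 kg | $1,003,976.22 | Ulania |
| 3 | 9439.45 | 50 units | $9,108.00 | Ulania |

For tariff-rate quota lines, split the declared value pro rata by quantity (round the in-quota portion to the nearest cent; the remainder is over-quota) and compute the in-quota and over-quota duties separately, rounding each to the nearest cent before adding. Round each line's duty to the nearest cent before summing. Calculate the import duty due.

Line 1 (0947.50, Orova, 1,793 kg, $79,806.43):
Base rate for 0947.50 is 19.5% + $2.03/kg.
0947.50 has an FTA preferential rate, but origin Orova is not Eriar; base rate stands.
Duty = $79,806.43 × 19.5% + 1,793 × $2.03 = $19,202.04.
Line 2 (5091.34, Ulania, 6,739 kg, $1,003,976.22):
Code 5091.34 is under a tariff-rate quota (threshold 3,609 kg). In-quota: 3,609 kg at 10%; over-quota: 3,130 kg at 37%.
Pro-rata value split: in-quota = $1,003,976.22 × 3,609/6,739 = $537,668.82; over-quota = $1,003,976.22 − $537,668.82 = $466,307.40.
In-quota duty = $537,668.82 × 10% = $53,766.88. Over-quota duty = $466,307.40 × 37% = $172,533.74.
Line duty = $53,766.88 + $172,533.74 = $226,300.62.
Line 3 (9439.45, Ulania, 50 units, $9,108.00):
Base rate for 9439.45 is 34%.
Additional duty on 9439.45 from Ulania: +25.3%. Applied ad valorem rate: 34% + 25.3% = 59.3%.
Duty = $9,108.00 × 59.3% = $5,401.04.
Total = $19,202.04 + $226,300.62 + $5,401.04 = $250,903.70.

$250,903.70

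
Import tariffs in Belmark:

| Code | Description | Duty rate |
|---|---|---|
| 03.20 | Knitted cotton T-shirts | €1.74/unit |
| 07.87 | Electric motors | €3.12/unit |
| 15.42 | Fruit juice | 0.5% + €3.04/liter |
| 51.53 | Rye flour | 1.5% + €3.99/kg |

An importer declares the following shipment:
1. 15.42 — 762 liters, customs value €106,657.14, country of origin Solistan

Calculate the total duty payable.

€2,849.77

Line 1 (15.42, Solistan, 762 liters, €106,657.14):
Base rate for 15.42 is 0.5% + €3.04/liter.
Duty = €106,657.14 × 0.5% + 762 × €3.04 = €2,849.77.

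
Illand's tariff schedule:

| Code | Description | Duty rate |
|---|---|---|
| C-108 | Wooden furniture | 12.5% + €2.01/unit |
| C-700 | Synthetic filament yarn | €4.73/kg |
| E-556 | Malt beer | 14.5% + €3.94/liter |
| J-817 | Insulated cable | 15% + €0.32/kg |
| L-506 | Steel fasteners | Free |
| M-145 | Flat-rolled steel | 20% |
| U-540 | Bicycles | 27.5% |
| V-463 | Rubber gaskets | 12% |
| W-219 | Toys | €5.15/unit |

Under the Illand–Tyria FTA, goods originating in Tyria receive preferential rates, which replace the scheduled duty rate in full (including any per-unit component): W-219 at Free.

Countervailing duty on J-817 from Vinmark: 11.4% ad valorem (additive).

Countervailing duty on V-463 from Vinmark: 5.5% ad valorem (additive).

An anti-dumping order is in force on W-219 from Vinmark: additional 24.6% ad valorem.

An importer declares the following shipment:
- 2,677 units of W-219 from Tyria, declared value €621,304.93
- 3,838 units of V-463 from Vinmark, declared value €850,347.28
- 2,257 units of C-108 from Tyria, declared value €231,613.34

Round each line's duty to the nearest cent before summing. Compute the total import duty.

€182,299.01

Line 1 (W-219, Tyria, 2,677 units, €621,304.93):
Base rate for W-219 is €5.15/unit.
Origin Tyria qualifies under the Illand–Tyria agreement and W-219 is covered: preferential rate Free applies instead.
The additional-duty order on W-219 targets Vinmark, not Tyria; it does not apply.
Duty = €621,304.93 × 0% = €0.00.
Line 2 (V-463, Vinmark, 3,838 units, €850,347.28):
Base rate for V-463 is 12%.
Additional duty on V-463 from Vinmark: +5.5%. Applied ad valorem rate: 12% + 5.5% = 17.5%.
Duty = €850,347.28 × 17.5% = €148,810.77.
Line 3 (C-108, Tyria, 2,257 units, €231,613.34):
Base rate for C-108 is 12.5% + €2.01/unit.
Origin Tyria is the FTA partner but C-108 is not on the preference list; base rate stands.
Duty = €231,613.34 × 12.5% + 2,257 × €2.01 = €33,488.24.
Total = €0.00 + €148,810.77 + €33,488.24 = €182,299.01.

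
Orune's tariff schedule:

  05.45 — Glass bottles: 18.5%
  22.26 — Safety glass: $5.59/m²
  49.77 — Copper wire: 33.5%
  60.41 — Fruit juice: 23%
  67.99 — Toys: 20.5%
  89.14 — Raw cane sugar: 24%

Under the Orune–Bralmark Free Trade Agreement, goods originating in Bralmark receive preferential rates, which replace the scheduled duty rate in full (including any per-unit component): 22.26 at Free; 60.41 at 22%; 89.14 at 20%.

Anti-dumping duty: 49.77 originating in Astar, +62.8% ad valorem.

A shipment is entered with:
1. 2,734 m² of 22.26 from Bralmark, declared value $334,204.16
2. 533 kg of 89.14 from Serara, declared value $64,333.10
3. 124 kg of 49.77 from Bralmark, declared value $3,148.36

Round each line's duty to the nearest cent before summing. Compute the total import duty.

$16,494.64

Line 1 (22.26, Bralmark, 2,734 m², $334,204.16):
Base rate for 22.26 is $5.59/m².
Origin Bralmark qualifies under the Orune–Bralmark agreement and 22.26 is covered: preferential rate Free applies instead.
Duty = $334,204.16 × 0% = $0.00.
Line 2 (89.14, Serara, 533 kg, $64,333.10):
Base rate for 89.14 is 24%.
89.14 has an FTA preferential rate, but origin Serara is not Bralmark; base rate stands.
Duty = $64,333.10 × 24% = $15,439.94.
Line 3 (49.77, Bralmark, 124 kg, $3,148.36):
Base rate for 49.77 is 33.5%.
Origin Bralmark is the FTA partner but 49.77 is not on the preference list; base rate stands.
The additional-duty order on 49.77 targets Astar, not Bralmark; it does not apply.
Duty = $3,148.36 × 33.5% = $1,054.70.
Total = $0.00 + $15,439.94 + $1,054.70 = $16,494.64.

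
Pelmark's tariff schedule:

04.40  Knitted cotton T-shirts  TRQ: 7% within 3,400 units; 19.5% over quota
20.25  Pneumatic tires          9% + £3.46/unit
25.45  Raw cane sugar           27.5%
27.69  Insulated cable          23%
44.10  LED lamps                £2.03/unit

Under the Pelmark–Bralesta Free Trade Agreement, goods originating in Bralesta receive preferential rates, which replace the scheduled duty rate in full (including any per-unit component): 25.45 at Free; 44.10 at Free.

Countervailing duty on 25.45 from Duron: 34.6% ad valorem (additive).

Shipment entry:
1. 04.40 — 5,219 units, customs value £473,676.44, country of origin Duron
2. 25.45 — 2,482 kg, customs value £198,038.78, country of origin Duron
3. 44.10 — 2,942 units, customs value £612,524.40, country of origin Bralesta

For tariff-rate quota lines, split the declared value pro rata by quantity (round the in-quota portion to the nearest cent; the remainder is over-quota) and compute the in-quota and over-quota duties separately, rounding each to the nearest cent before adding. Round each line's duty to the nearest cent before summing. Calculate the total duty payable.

Line 1 (04.40, Duron, 5,219 units, £473,676.44):
Code 04.40 is under a tariff-rate quota (threshold 3,400 units). In-quota: 3,400 units at 7%; over-quota: 1,819 units at 19.5%.
Pro-rata value split: in-quota = £473,676.44 × 3,400/5,219 = £308,584.00; over-quota = £473,676.44 − £308,584.00 = £165,092.44.
In-quota duty = £308,584.00 × 7% = £21,600.88. Over-quota duty = £165,092.44 × 19.5% = £32,193.03.
Line duty = £21,600.88 + £32,193.03 = £53,793.91.
Line 2 (25.45, Duron, 2,482 kg, £198,038.78):
Base rate for 25.45 is 27.5%.
25.45 has an FTA preferential rate, but origin Duron is not Bralesta; base rate stands.
Additional duty on 25.45 from Duron: +34.6%. Applied ad valorem rate: 27.5% + 34.6% = 62.1%.
Duty = £198,038.78 × 62.1% = £122,982.08.
Line 3 (44.10, Bralesta, 2,942 units, £612,524.40):
Base rate for 44.10 is £2.03/unit.
Origin Bralesta qualifies under the Pelmark–Bralesta agreement and 44.10 is covered: preferential rate Free applies instead.
Duty = £612,524.40 × 0% = £0.00.
Total = £53,793.91 + £122,982.08 + £0.00 = £176,775.99.

£176,775.99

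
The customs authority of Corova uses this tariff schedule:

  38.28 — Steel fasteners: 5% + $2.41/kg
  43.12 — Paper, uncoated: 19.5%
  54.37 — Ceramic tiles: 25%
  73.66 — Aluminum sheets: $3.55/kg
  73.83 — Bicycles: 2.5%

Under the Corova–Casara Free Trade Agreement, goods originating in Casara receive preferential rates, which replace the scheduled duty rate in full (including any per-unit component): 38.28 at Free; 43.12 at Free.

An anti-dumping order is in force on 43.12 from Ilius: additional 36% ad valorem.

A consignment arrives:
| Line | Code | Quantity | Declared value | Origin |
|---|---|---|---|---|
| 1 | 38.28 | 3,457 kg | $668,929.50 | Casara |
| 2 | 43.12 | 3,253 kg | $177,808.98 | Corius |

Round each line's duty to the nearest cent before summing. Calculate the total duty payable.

Line 1 (38.28, Casara, 3,457 kg, $668,929.50):
Base rate for 38.28 is 5% + $2.41/kg.
Origin Casara qualifies under the Corova–Casara agreement and 38.28 is covered: preferential rate Free applies instead.
Duty = $668,929.50 × 0% = $0.00.
Line 2 (43.12, Corius, 3,253 kg, $177,808.98):
Base rate for 43.12 is 19.5%.
43.12 has an FTA preferential rate, but origin Corius is not Casara; base rate stands.
The additional-duty order on 43.12 targets Ilius, not Corius; it does not apply.
Duty = $177,808.98 × 19.5% = $34,672.75.
Total = $0.00 + $34,672.75 = $34,672.75.

$34,672.75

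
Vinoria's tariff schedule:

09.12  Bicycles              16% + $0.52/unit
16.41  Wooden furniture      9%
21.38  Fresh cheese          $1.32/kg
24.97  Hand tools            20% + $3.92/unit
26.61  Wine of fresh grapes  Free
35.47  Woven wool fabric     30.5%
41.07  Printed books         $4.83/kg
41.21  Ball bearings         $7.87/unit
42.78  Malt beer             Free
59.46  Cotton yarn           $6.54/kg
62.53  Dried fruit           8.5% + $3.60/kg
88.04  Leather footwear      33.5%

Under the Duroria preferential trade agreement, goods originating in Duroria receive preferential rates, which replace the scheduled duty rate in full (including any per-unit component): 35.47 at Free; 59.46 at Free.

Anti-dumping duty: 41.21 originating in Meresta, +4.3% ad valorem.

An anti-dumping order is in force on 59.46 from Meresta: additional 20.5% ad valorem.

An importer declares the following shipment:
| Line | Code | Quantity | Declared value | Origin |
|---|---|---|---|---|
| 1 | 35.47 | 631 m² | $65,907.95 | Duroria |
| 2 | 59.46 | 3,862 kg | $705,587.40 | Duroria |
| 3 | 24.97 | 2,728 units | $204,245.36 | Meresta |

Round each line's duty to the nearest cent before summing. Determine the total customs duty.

$51,542.83

Line 1 (35.47, Duroria, 631 m², $65,907.95):
Base rate for 35.47 is 30.5%.
Origin Duroria qualifies under the Vinoria–Duroria agreement and 35.47 is covered: preferential rate Free applies instead.
Duty = $65,907.95 × 0% = $0.00.
Line 2 (59.46, Duroria, 3,862 kg, $705,587.40):
Base rate for 59.46 is $6.54/kg.
Origin Duroria qualifies under the Vinoria–Duroria agreement and 59.46 is covered: preferential rate Free applies instead.
The additional-duty order on 59.46 targets Meresta, not Duroria; it does not apply.
Duty = $705,587.40 × 0% = $0.00.
Line 3 (24.97, Meresta, 2,728 units, $204,245.36):
Base rate for 24.97 is 20% + $3.92/unit.
Duty = $204,245.36 × 20% + 2,728 × $3.92 = $51,542.83.
Total = $0.00 + $0.00 + $51,542.83 = $51,542.83.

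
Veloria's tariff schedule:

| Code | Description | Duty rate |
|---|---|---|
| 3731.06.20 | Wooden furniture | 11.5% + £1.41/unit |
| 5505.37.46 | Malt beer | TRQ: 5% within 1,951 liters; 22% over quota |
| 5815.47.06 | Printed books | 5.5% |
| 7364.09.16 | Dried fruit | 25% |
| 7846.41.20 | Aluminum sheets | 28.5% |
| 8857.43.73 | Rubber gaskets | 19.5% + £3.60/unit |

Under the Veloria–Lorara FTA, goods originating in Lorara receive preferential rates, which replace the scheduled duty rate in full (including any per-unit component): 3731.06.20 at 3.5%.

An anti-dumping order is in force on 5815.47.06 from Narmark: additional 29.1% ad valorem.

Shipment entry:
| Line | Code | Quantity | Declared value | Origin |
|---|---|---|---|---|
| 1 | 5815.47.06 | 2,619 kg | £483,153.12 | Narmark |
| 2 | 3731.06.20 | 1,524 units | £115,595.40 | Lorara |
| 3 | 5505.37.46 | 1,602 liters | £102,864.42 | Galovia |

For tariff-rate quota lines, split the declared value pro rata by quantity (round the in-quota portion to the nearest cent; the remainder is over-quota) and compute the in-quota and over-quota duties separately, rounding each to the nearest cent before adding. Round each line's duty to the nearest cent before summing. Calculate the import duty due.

Line 1 (5815.47.06, Narmark, 2,619 kg, £483,153.12):
Base rate for 5815.47.06 is 5.5%.
Additional duty on 5815.47.06 from Narmark: +29.1%. Applied ad valorem rate: 5.5% + 29.1% = 34.6%.
Duty = £483,153.12 × 34.6% = £167,170.98.
Line 2 (3731.06.20, Lorara, 1,524 units, £115,595.40):
Base rate for 3731.06.20 is 11.5% + £1.41/unit.
Origin Lorara qualifies under the Veloria–Lorara agreement and 3731.06.20 is covered: preferential rate 3.5% applies instead.
Duty = £115,595.40 × 3.5% = £4,045.84.
Line 3 (5505.37.46, Galovia, 1,602 liters, £102,864.42):
Code 5505.37.46 is under a tariff-rate quota (threshold 1,951 liters). Quantity 1,602 liters is within the quota, so the in-quota rate 5% applies to the full value.
Duty = £102,864.42 × 5% = £5,143.22.
Total = £167,170.98 + £4,045.84 + £5,143.22 = £176,360.04.

£176,360.04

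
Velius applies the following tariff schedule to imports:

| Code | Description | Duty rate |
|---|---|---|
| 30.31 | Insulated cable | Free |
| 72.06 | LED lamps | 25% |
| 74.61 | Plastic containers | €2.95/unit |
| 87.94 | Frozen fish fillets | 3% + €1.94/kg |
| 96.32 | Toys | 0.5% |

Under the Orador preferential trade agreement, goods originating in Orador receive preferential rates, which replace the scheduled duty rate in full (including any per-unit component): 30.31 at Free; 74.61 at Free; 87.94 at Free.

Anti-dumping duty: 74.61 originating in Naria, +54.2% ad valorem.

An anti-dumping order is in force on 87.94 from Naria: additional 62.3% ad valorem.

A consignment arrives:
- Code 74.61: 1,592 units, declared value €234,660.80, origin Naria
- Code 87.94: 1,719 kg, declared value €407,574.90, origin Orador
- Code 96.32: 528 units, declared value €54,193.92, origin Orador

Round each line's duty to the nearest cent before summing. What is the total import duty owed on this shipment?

Line 1 (74.61, Naria, 1,592 units, €234,660.80):
Base rate for 74.61 is €2.95/unit.
74.61 has an FTA preferential rate, but origin Naria is not Orador; base rate stands.
Additional duty on 74.61 from Naria: +54.2% ad valorem. Applied ad valorem rate = 54.2%.
Duty = €234,660.80 × 54.2% + 1,592 × €2.95 = €131,882.55.
Line 2 (87.94, Orador, 1,719 kg, €407,574.90):
Base rate for 87.94 is 3% + €1.94/kg.
Origin Orador qualifies under the Velius–Orador agreement and 87.94 is covered: preferential rate Free applies instead.
The additional-duty order on 87.94 targets Naria, not Orador; it does not apply.
Duty = €407,574.90 × 0% = €0.00.
Line 3 (96.32, Orador, 528 units, €54,193.92):
Base rate for 96.32 is 0.5%.
Origin Orador is the FTA partner but 96.32 is not on the preference list; base rate stands.
Duty = €54,193.92 × 0.5% = €270.97.
Total = €131,882.55 + €0.00 + €270.97 = €132,153.52.

€132,153.52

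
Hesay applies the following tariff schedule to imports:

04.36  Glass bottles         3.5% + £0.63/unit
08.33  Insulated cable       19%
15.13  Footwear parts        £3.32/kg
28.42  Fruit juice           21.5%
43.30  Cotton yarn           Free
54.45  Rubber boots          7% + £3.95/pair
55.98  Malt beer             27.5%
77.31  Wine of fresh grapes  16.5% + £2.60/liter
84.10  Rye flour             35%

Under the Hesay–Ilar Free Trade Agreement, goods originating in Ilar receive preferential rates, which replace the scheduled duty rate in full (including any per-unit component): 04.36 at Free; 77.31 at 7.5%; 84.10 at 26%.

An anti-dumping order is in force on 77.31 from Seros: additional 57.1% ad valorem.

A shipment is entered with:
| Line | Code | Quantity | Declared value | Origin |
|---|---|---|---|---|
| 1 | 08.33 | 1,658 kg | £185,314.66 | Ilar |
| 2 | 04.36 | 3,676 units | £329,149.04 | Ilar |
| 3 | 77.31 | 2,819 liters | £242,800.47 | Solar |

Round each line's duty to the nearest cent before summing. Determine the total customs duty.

Line 1 (08.33, Ilar, 1,658 kg, £185,314.66):
Base rate for 08.33 is 19%.
Origin Ilar is the FTA partner but 08.33 is not on the preference list; base rate stands.
Duty = £185,314.66 × 19% = £35,209.79.
Line 2 (04.36, Ilar, 3,676 units, £329,149.04):
Base rate for 04.36 is 3.5% + £0.63/unit.
Origin Ilar qualifies under the Hesay–Ilar agreement and 04.36 is covered: preferential rate Free applies instead.
Duty = £329,149.04 × 0% = £0.00.
Line 3 (77.31, Solar, 2,819 liters, £242,800.47):
Base rate for 77.31 is 16.5% + £2.60/liter.
77.31 has an FTA preferential rate, but origin Solar is not Ilar; base rate stands.
The additional-duty order on 77.31 targets Seros, not Solar; it does not apply.
Duty = £242,800.47 × 16.5% + 2,819 × £2.60 = £47,391.48.
Total = £35,209.79 + £0.00 + £47,391.48 = £82,601.27.

£82,601.27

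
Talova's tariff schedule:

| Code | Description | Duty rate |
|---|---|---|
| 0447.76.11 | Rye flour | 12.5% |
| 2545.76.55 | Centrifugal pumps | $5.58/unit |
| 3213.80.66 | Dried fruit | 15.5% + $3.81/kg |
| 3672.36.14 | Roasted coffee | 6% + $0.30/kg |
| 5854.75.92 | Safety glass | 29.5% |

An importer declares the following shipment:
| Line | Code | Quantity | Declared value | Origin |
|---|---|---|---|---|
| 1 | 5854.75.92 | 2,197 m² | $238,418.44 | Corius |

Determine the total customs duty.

Line 1 (5854.75.92, Corius, 2,197 m², $238,418.44):
Base rate for 5854.75.92 is 29.5%.
Duty = $238,418.44 × 29.5% = $70,333.44.

$70,333.44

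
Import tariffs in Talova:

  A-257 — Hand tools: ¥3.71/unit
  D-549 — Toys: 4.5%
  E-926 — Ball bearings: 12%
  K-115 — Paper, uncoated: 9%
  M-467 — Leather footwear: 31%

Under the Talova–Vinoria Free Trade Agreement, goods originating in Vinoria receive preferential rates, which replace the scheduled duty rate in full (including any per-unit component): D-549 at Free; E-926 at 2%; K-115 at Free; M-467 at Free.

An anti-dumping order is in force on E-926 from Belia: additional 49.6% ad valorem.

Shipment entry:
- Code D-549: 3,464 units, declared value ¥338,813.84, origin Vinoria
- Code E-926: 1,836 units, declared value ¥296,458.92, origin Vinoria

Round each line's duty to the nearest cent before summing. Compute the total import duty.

¥5,929.18

Line 1 (D-549, Vinoria, 3,464 units, ¥338,813.84):
Base rate for D-549 is 4.5%.
Origin Vinoria qualifies under the Talova–Vinoria agreement and D-549 is covered: preferential rate Free applies instead.
Duty = ¥338,813.84 × 0% = ¥0.00.
Line 2 (E-926, Vinoria, 1,836 units, ¥296,458.92):
Base rate for E-926 is 12%.
Origin Vinoria qualifies under the Talova–Vinoria agreement and E-926 is covered: preferential rate 2% applies instead.
The additional-duty order on E-926 targets Belia, not Vinoria; it does not apply.
Duty = ¥296,458.92 × 2% = ¥5,929.18.
Total = ¥0.00 + ¥5,929.18 = ¥5,929.18.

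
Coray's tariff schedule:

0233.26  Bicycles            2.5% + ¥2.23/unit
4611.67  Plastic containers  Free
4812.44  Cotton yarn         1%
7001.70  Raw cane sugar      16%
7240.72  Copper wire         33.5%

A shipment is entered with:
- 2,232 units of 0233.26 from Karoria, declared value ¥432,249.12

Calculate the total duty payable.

¥15,783.59

Line 1 (0233.26, Karoria, 2,232 units, ¥432,249.12):
Base rate for 0233.26 is 2.5% + ¥2.23/unit.
Duty = ¥432,249.12 × 2.5% + 2,232 × ¥2.23 = ¥15,783.59.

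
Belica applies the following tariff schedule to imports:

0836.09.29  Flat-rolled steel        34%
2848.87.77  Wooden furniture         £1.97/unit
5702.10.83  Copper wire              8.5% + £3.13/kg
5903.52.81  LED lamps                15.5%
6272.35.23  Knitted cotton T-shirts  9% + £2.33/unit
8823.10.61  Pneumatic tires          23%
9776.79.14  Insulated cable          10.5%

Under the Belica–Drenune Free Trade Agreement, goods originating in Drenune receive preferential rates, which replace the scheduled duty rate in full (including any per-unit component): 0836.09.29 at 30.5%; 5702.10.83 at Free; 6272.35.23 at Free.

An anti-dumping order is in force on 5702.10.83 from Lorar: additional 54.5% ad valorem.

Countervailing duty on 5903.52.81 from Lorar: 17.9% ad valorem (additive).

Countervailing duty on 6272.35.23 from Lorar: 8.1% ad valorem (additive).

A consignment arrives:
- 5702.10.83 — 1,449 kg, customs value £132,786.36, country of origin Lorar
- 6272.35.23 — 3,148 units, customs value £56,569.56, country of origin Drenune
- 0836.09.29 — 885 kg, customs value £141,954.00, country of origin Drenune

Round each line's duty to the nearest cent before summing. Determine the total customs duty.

£131,486.75

Line 1 (5702.10.83, Lorar, 1,449 kg, £132,786.36):
Base rate for 5702.10.83 is 8.5% + £3.13/kg.
5702.10.83 has an FTA preferential rate, but origin Lorar is not Drenune; base rate stands.
Additional duty on 5702.10.83 from Lorar: +54.5%. Applied ad valorem rate: 8.5% + 54.5% = 63%.
Duty = £132,786.36 × 63% + 1,449 × £3.13 = £88,190.78.
Line 2 (6272.35.23, Drenune, 3,148 units, £56,569.56):
Base rate for 6272.35.23 is 9% + £2.33/unit.
Origin Drenune qualifies under the Belica–Drenune agreement and 6272.35.23 is covered: preferential rate Free applies instead.
The additional-duty order on 6272.35.23 targets Lorar, not Drenune; it does not apply.
Duty = £56,569.56 × 0% = £0.00.
Line 3 (0836.09.29, Drenune, 885 kg, £141,954.00):
Base rate for 0836.09.29 is 34%.
Origin Drenune qualifies under the Belica–Drenune agreement and 0836.09.29 is covered: preferential rate 30.5% applies instead.
Duty = £141,954.00 × 30.5% = £43,295.97.
Total = £88,190.78 + £0.00 + £43,295.97 = £131,486.75.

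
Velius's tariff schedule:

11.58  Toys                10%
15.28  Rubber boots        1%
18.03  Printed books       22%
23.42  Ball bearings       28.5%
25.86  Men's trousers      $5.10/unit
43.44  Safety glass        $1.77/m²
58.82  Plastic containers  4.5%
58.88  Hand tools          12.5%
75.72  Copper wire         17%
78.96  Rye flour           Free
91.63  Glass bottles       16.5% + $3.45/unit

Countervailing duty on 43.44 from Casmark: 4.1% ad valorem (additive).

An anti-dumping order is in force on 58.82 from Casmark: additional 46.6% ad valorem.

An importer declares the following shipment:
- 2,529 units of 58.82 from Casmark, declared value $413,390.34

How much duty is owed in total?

$211,242.46

Line 1 (58.82, Casmark, 2,529 units, $413,390.34):
Base rate for 58.82 is 4.5%.
Additional duty on 58.82 from Casmark: +46.6%. Applied ad valorem rate: 4.5% + 46.6% = 51.1%.
Duty = $413,390.34 × 51.1% = $211,242.46.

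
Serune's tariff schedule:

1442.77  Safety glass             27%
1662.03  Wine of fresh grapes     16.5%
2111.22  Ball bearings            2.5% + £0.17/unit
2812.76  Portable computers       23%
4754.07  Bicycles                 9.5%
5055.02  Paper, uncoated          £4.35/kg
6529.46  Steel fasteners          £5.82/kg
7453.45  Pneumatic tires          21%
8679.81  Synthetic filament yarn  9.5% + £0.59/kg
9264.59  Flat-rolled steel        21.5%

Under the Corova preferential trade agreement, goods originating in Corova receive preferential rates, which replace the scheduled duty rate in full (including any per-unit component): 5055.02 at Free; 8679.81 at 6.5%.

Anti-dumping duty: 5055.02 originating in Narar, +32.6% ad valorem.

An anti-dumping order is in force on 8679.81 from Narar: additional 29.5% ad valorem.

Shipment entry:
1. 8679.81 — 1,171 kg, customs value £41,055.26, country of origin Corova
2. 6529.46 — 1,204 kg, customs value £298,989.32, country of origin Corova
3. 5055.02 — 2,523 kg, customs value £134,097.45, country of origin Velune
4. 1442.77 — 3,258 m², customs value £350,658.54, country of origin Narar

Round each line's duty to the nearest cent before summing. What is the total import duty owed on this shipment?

Line 1 (8679.81, Corova, 1,171 kg, £41,055.26):
Base rate for 8679.81 is 9.5% + £0.59/kg.
Origin Corova qualifies under the Serune–Corova agreement and 8679.81 is covered: preferential rate 6.5% applies instead.
The additional-duty order on 8679.81 targets Narar, not Corova; it does not apply.
Duty = £41,055.26 × 6.5% = £2,668.59.
Line 2 (6529.46, Corova, 1,204 kg, £298,989.32):
Base rate for 6529.46 is £5.82/kg.
Origin Corova is the FTA partner but 6529.46 is not on the preference list; base rate stands.
Duty = 1,204 × £5.82 = £7,007.28.
Line 3 (5055.02, Velune, 2,523 kg, £134,097.45):
Base rate for 5055.02 is £4.35/kg.
5055.02 has an FTA preferential rate, but origin Velune is not Corova; base rate stands.
The additional-duty order on 5055.02 targets Narar, not Velune; it does not apply.
Duty = 2,523 × £4.35 = £10,975.05.
Line 4 (1442.77, Narar, 3,258 m², £350,658.54):
Base rate for 1442.77 is 27%.
Duty = £350,658.54 × 27% = £94,677.81.
Total = £2,668.59 + £7,007.28 + £10,975.05 + £94,677.81 = £115,328.73.

£115,328.73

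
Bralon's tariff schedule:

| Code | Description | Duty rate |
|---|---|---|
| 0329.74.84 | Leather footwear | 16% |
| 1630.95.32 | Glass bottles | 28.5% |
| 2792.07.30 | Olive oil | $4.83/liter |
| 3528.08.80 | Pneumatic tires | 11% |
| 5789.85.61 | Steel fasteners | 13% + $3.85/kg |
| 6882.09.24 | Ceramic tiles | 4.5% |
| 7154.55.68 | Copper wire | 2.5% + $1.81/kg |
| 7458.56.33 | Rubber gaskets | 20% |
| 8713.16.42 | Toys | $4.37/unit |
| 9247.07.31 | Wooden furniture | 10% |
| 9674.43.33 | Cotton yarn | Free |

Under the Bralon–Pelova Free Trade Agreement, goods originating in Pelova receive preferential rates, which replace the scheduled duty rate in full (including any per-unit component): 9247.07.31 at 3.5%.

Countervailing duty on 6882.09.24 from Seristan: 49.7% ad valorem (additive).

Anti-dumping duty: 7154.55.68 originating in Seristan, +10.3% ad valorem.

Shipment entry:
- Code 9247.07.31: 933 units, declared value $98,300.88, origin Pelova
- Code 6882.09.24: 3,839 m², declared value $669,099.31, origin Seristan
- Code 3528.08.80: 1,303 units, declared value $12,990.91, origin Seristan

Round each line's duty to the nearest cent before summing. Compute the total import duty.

$367,521.36

Line 1 (9247.07.31, Pelova, 933 units, $98,300.88):
Base rate for 9247.07.31 is 10%.
Origin Pelova qualifies under the Bralon–Pelova agreement and 9247.07.31 is covered: preferential rate 3.5% applies instead.
Duty = $98,300.88 × 3.5% = $3,440.53.
Line 2 (6882.09.24, Seristan, 3,839 m², $669,099.31):
Base rate for 6882.09.24 is 4.5%.
Additional duty on 6882.09.24 from Seristan: +49.7%. Applied ad valorem rate: 4.5% + 49.7% = 54.2%.
Duty = $669,099.31 × 54.2% = $362,651.83.
Line 3 (3528.08.80, Seristan, 1,303 units, $12,990.91):
Base rate for 3528.08.80 is 11%.
Duty = $12,990.91 × 11% = $1,429.00.
Total = $3,440.53 + $362,651.83 + $1,429.00 = $367,521.36.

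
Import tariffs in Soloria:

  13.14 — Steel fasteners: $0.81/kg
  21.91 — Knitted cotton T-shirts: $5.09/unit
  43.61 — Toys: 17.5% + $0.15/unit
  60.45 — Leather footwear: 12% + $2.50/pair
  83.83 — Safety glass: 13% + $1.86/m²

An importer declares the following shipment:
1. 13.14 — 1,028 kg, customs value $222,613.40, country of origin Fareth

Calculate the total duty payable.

$832.68

Line 1 (13.14, Fareth, 1,028 kg, $222,613.40):
Base rate for 13.14 is $0.81/kg.
Duty = 1,028 × $0.81 = $832.68.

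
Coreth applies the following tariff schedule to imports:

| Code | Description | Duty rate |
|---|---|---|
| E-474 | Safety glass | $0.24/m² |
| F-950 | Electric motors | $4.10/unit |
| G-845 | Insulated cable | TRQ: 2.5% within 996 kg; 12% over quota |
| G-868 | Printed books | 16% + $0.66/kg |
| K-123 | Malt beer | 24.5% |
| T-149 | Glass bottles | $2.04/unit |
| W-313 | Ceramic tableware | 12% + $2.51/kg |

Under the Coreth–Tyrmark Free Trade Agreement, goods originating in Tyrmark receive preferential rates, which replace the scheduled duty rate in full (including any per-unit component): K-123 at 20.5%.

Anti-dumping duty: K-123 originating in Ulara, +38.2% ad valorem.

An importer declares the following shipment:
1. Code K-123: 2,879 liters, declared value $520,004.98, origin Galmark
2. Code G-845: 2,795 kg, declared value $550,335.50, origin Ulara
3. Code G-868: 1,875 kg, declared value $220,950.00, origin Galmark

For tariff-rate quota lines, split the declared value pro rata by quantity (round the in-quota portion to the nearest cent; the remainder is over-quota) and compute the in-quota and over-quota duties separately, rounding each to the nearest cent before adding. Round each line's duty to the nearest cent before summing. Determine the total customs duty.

Line 1 (K-123, Galmark, 2,879 liters, $520,004.98):
Base rate for K-123 is 24.5%.
K-123 has an FTA preferential rate, but origin Galmark is not Tyrmark; base rate stands.
The additional-duty order on K-123 targets Ulara, not Galmark; it does not apply.
Duty = $520,004.98 × 24.5% = $127,401.22.
Line 2 (G-845, Ulara, 2,795 kg, $550,335.50):
Code G-845 is under a tariff-rate quota (threshold 996 kg). In-quota: 996 kg at 2.5%; over-quota: 1,799 kg at 12%.
Pro-rata value split: in-quota = $550,335.50 × 996/2,795 = $196,112.40; over-quota = $550,335.50 − $196,112.40 = $354,223.10.
In-quota duty = $196,112.40 × 2.5% = $4,902.81. Over-quota duty = $354,223.10 × 12% = $42,506.77.
Line duty = $4,902.81 + $42,506.77 = $47,409.58.
Line 3 (G-868, Galmark, 1,875 kg, $220,950.00):
Base rate for G-868 is 16% + $0.66/kg.
Duty = $220,950.00 × 16% + 1,875 × $0.66 = $36,589.50.
Total = $127,401.22 + $47,409.58 + $36,589.50 = $211,400.30.

$211,400.30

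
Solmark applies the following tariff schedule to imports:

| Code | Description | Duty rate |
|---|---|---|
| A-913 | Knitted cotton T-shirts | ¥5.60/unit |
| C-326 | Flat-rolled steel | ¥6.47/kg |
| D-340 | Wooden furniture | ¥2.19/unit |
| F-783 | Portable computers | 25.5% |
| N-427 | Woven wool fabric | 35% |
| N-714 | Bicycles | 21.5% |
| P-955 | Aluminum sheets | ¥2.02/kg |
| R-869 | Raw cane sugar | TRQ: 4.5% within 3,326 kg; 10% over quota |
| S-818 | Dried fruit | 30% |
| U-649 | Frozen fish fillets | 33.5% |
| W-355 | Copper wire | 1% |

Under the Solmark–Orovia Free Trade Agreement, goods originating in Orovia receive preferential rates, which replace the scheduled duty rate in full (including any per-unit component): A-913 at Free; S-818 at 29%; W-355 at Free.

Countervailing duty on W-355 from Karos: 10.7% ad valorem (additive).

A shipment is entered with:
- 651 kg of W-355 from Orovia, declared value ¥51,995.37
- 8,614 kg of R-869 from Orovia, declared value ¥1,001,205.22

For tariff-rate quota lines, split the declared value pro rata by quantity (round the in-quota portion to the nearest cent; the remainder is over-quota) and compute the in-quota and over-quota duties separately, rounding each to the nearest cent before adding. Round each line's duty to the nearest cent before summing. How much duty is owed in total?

¥78,858.56

Line 1 (W-355, Orovia, 651 kg, ¥51,995.37):
Base rate for W-355 is 1%.
Origin Orovia qualifies under the Solmark–Orovia agreement and W-355 is covered: preferential rate Free applies instead.
The additional-duty order on W-355 targets Karos, not Orovia; it does not apply.
Duty = ¥51,995.37 × 0% = ¥0.00.
Line 2 (R-869, Orovia, 8,614 kg, ¥1,001,205.22):
Code R-869 is under a tariff-rate quota (threshold 3,326 kg). In-quota: 3,326 kg at 4.5%; over-quota: 5,288 kg at 10%.
Pro-rata value split: in-quota = ¥1,001,205.22 × 3,326/8,614 = ¥386,580.98; over-quota = ¥1,001,205.22 − ¥386,580.98 = ¥614,624.24.
In-quota duty = ¥386,580.98 × 4.5% = ¥17,396.14. Over-quota duty = ¥614,624.24 × 10% = ¥61,462.42.
Line duty = ¥17,396.14 + ¥61,462.42 = ¥78,858.56.
Total = ¥0.00 + ¥78,858.56 = ¥78,858.56.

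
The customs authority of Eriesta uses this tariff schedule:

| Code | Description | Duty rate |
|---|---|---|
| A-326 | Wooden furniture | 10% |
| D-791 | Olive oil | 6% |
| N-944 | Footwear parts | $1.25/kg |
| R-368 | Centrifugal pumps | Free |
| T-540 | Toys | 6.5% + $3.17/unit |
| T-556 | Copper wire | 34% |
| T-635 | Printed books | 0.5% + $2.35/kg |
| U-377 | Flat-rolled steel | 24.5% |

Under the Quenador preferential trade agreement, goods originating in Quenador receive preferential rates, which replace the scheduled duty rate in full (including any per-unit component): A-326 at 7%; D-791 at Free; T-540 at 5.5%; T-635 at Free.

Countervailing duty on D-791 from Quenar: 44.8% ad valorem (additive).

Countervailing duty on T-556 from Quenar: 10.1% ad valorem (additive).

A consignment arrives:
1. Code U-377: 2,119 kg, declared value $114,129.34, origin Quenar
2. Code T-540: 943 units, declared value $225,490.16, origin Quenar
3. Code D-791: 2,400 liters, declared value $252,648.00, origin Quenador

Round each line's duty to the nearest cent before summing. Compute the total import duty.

$45,607.86

Line 1 (U-377, Quenar, 2,119 kg, $114,129.34):
Base rate for U-377 is 24.5%.
Duty = $114,129.34 × 24.5% = $27,961.69.
Line 2 (T-540, Quenar, 943 units, $225,490.16):
Base rate for T-540 is 6.5% + $3.17/unit.
T-540 has an FTA preferential rate, but origin Quenar is not Quenador; base rate stands.
Duty = $225,490.16 × 6.5% + 943 × $3.17 = $17,646.17.
Line 3 (D-791, Quenador, 2,400 liters, $252,648.00):
Base rate for D-791 is 6%.
Origin Quenador qualifies under the Eriesta–Quenador agreement and D-791 is covered: preferential rate Free applies instead.
The additional-duty order on D-791 targets Quenar, not Quenador; it does not apply.
Duty = $252,648.00 × 0% = $0.00.
Total = $27,961.69 + $17,646.17 + $0.00 = $45,607.86.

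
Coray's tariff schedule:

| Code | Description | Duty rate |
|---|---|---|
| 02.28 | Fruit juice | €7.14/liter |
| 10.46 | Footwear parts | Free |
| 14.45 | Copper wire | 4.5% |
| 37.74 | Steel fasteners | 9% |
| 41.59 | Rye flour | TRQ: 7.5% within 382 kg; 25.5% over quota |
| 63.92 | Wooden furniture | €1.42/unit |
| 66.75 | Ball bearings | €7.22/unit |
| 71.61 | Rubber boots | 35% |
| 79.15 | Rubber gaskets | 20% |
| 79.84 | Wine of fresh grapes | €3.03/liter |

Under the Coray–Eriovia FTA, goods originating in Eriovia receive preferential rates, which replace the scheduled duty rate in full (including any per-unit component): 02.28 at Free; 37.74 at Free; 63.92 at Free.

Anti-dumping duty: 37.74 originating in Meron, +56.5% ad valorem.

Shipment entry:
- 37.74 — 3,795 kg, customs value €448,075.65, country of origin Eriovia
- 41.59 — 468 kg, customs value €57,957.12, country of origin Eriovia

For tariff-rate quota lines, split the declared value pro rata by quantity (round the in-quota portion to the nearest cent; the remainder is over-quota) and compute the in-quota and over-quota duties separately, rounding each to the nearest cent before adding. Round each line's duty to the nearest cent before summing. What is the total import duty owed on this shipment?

Line 1 (37.74, Eriovia, 3,795 kg, €448,075.65):
Base rate for 37.74 is 9%.
Origin Eriovia qualifies under the Coray–Eriovia agreement and 37.74 is covered: preferential rate Free applies instead.
The additional-duty order on 37.74 targets Meron, not Eriovia; it does not apply.
Duty = €448,075.65 × 0% = €0.00.
Line 2 (41.59, Eriovia, 468 kg, €57,957.12):
Code 41.59 is under a tariff-rate quota (threshold 382 kg). In-quota: 382 kg at 7.5%; over-quota: 86 kg at 25.5%.
Pro-rata value split: in-quota = €57,957.12 × 382/468 = €47,306.88; over-quota = €57,957.12 − €47,306.88 = €10,650.24.
In-quota duty = €47,306.88 × 7.5% = €3,548.02. Over-quota duty = €10,650.24 × 25.5% = €2,715.81.
Line duty = €3,548.02 + €2,715.81 = €6,263.83.
Total = €0.00 + €6,263.83 = €6,263.83.

€6,263.83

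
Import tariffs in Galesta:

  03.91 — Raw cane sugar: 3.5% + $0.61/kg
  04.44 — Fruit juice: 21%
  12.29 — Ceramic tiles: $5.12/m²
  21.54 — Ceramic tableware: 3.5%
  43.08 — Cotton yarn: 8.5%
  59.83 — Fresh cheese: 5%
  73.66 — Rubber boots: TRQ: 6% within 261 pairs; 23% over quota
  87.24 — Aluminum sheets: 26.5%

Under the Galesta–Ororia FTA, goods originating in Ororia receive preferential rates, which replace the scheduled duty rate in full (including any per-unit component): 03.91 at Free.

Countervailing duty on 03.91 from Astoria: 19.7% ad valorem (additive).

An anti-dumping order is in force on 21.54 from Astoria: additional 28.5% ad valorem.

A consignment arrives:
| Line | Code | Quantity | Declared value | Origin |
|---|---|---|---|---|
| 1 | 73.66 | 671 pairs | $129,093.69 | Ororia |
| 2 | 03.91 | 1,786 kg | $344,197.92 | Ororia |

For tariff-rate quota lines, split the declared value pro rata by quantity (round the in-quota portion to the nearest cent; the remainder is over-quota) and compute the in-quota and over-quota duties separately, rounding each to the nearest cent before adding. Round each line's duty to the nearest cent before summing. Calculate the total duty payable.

Line 1 (73.66, Ororia, 671 pairs, $129,093.69):
Code 73.66 is under a tariff-rate quota (threshold 261 pairs). In-quota: 261 pairs at 6%; over-quota: 410 pairs at 23%.
Pro-rata value split: in-quota = $129,093.69 × 261/671 = $50,213.79; over-quota = $129,093.69 − $50,213.79 = $78,879.90.
In-quota duty = $50,213.79 × 6% = $3,012.83. Over-quota duty = $78,879.90 × 23% = $18,142.38.
Line duty = $3,012.83 + $18,142.38 = $21,155.21.
Line 2 (03.91, Ororia, 1,786 kg, $344,197.92):
Base rate for 03.91 is 3.5% + $0.61/kg.
Origin Ororia qualifies under the Galesta–Ororia agreement and 03.91 is covered: preferential rate Free applies instead.
The additional-duty order on 03.91 targets Astoria, not Ororia; it does not apply.
Duty = $344,197.92 × 0% = $0.00.
Total = $21,155.21 + $0.00 = $21,155.21.

$21,155.21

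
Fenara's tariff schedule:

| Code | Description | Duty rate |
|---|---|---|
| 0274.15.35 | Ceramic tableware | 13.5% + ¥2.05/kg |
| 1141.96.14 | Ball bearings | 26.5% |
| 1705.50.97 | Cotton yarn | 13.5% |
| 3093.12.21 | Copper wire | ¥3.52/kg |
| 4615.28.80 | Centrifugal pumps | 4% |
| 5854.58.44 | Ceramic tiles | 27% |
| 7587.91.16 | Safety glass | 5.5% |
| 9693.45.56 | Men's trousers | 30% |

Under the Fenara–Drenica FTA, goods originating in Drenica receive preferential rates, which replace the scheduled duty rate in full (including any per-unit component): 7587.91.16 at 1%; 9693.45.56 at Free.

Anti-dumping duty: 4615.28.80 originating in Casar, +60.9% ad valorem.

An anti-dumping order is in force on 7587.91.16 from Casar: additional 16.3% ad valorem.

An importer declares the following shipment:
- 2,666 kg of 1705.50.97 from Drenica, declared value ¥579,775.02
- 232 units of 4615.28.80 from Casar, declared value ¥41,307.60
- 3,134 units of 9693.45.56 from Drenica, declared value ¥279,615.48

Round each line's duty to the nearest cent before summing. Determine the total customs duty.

Line 1 (1705.50.97, Drenica, 2,666 kg, ¥579,775.02):
Base rate for 1705.50.97 is 13.5%.
Origin Drenica is the FTA partner but 1705.50.97 is not on the preference list; base rate stands.
Duty = ¥579,775.02 × 13.5% = ¥78,269.63.
Line 2 (4615.28.80, Casar, 232 units, ¥41,307.60):
Base rate for 4615.28.80 is 4%.
Additional duty on 4615.28.80 from Casar: +60.9%. Applied ad valorem rate: 4% + 60.9% = 64.9%.
Duty = ¥41,307.60 × 64.9% = ¥26,808.63.
Line 3 (9693.45.56, Drenica, 3,134 units, ¥279,615.48):
Base rate for 9693.45.56 is 30%.
Origin Drenica qualifies under the Fenara–Drenica agreement and 9693.45.56 is covered: preferential rate Free applies instead.
Duty = ¥279,615.48 × 0% = ¥0.00.
Total = ¥78,269.63 + ¥26,808.63 + ¥0.00 = ¥105,078.26.

¥105,078.26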